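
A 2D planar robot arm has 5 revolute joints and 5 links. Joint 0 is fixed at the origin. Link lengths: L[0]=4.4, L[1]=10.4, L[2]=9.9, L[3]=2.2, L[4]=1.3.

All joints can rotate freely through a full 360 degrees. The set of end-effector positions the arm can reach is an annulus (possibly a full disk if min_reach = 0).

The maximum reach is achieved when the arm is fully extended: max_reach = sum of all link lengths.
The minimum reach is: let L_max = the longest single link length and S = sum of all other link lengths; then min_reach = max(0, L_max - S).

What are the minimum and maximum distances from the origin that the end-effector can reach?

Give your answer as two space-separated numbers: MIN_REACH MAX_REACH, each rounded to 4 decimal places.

Link lengths: [4.4, 10.4, 9.9, 2.2, 1.3]
max_reach = 4.4 + 10.4 + 9.9 + 2.2 + 1.3 = 28.2
L_max = max([4.4, 10.4, 9.9, 2.2, 1.3]) = 10.4
S (sum of others) = 28.2 - 10.4 = 17.8
min_reach = max(0, 10.4 - 17.8) = max(0, -7.4) = 0

Answer: 0.0000 28.2000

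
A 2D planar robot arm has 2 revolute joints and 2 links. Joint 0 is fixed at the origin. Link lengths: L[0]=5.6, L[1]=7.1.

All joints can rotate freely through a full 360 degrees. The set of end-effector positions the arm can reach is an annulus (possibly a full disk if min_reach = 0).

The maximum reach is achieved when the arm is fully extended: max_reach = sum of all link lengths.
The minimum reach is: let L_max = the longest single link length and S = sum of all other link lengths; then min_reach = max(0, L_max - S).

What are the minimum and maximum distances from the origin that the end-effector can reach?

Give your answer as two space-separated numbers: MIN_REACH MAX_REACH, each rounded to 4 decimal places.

Answer: 1.5000 12.7000

Derivation:
Link lengths: [5.6, 7.1]
max_reach = 5.6 + 7.1 = 12.7
L_max = max([5.6, 7.1]) = 7.1
S (sum of others) = 12.7 - 7.1 = 5.6
min_reach = max(0, 7.1 - 5.6) = max(0, 1.5) = 1.5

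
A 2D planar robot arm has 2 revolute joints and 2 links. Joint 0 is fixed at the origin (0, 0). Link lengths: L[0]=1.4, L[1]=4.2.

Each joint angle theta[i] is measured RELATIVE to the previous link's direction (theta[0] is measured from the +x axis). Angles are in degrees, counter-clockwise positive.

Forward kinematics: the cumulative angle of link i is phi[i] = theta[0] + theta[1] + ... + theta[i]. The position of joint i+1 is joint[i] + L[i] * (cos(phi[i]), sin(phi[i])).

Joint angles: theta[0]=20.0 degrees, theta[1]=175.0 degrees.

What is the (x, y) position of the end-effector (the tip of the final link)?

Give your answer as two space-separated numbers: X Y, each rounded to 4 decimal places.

Answer: -2.7413 -0.6082

Derivation:
joint[0] = (0.0000, 0.0000)  (base)
link 0: phi[0] = 20 = 20 deg
  cos(20 deg) = 0.9397, sin(20 deg) = 0.3420
  joint[1] = (0.0000, 0.0000) + 1.4 * (0.9397, 0.3420) = (0.0000 + 1.3156, 0.0000 + 0.4788) = (1.3156, 0.4788)
link 1: phi[1] = 20 + 175 = 195 deg
  cos(195 deg) = -0.9659, sin(195 deg) = -0.2588
  joint[2] = (1.3156, 0.4788) + 4.2 * (-0.9659, -0.2588) = (1.3156 + -4.0569, 0.4788 + -1.0870) = (-2.7413, -0.6082)
End effector: (-2.7413, -0.6082)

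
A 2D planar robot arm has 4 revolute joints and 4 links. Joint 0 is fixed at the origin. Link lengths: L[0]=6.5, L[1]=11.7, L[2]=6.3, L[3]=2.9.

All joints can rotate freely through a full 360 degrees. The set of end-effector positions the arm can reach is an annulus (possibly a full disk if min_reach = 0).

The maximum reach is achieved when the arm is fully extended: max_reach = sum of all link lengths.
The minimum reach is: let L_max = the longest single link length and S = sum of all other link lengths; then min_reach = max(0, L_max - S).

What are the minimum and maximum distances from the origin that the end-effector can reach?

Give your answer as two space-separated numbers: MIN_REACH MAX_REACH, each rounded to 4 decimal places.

Link lengths: [6.5, 11.7, 6.3, 2.9]
max_reach = 6.5 + 11.7 + 6.3 + 2.9 = 27.4
L_max = max([6.5, 11.7, 6.3, 2.9]) = 11.7
S (sum of others) = 27.4 - 11.7 = 15.7
min_reach = max(0, 11.7 - 15.7) = max(0, -4) = 0

Answer: 0.0000 27.4000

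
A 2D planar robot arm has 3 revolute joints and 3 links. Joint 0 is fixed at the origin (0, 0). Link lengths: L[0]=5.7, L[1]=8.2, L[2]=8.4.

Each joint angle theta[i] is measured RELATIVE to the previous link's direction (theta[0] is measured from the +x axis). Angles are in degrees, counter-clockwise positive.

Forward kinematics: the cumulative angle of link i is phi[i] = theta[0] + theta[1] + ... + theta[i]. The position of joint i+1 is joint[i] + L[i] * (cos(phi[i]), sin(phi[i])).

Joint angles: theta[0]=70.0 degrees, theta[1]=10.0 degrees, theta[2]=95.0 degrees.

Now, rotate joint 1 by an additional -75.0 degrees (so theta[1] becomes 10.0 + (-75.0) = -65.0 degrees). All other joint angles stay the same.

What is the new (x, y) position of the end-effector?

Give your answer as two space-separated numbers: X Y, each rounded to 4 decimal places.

Answer: 8.6597 14.3433

Derivation:
joint[0] = (0.0000, 0.0000)  (base)
link 0: phi[0] = 70 = 70 deg
  cos(70 deg) = 0.3420, sin(70 deg) = 0.9397
  joint[1] = (0.0000, 0.0000) + 5.7 * (0.3420, 0.9397) = (0.0000 + 1.9495, 0.0000 + 5.3562) = (1.9495, 5.3562)
link 1: phi[1] = 70 + -65 = 5 deg
  cos(5 deg) = 0.9962, sin(5 deg) = 0.0872
  joint[2] = (1.9495, 5.3562) + 8.2 * (0.9962, 0.0872) = (1.9495 + 8.1688, 5.3562 + 0.7147) = (10.1183, 6.0709)
link 2: phi[2] = 70 + -65 + 95 = 100 deg
  cos(100 deg) = -0.1736, sin(100 deg) = 0.9848
  joint[3] = (10.1183, 6.0709) + 8.4 * (-0.1736, 0.9848) = (10.1183 + -1.4586, 6.0709 + 8.2724) = (8.6597, 14.3433)
End effector: (8.6597, 14.3433)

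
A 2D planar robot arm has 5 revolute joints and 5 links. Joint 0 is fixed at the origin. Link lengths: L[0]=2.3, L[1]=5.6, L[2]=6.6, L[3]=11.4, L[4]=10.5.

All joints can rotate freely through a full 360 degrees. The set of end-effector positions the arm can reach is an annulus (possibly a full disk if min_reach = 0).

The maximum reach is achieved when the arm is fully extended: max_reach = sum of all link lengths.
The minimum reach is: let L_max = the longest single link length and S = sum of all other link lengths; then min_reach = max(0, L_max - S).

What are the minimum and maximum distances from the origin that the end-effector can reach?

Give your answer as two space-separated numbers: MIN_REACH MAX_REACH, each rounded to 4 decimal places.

Answer: 0.0000 36.4000

Derivation:
Link lengths: [2.3, 5.6, 6.6, 11.4, 10.5]
max_reach = 2.3 + 5.6 + 6.6 + 11.4 + 10.5 = 36.4
L_max = max([2.3, 5.6, 6.6, 11.4, 10.5]) = 11.4
S (sum of others) = 36.4 - 11.4 = 25
min_reach = max(0, 11.4 - 25) = max(0, -13.6) = 0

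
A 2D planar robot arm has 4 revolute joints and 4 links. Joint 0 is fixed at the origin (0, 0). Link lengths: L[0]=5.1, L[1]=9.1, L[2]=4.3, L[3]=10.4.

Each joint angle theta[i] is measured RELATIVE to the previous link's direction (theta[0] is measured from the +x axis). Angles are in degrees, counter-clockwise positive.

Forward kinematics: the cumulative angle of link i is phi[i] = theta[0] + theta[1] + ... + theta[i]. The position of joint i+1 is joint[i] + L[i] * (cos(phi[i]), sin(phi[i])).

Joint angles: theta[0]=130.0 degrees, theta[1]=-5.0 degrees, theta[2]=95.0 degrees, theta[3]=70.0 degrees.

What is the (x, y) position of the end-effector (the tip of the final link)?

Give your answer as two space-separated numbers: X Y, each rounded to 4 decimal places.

joint[0] = (0.0000, 0.0000)  (base)
link 0: phi[0] = 130 = 130 deg
  cos(130 deg) = -0.6428, sin(130 deg) = 0.7660
  joint[1] = (0.0000, 0.0000) + 5.1 * (-0.6428, 0.7660) = (0.0000 + -3.2782, 0.0000 + 3.9068) = (-3.2782, 3.9068)
link 1: phi[1] = 130 + -5 = 125 deg
  cos(125 deg) = -0.5736, sin(125 deg) = 0.8192
  joint[2] = (-3.2782, 3.9068) + 9.1 * (-0.5736, 0.8192) = (-3.2782 + -5.2195, 3.9068 + 7.4543) = (-8.4978, 11.3611)
link 2: phi[2] = 130 + -5 + 95 = 220 deg
  cos(220 deg) = -0.7660, sin(220 deg) = -0.6428
  joint[3] = (-8.4978, 11.3611) + 4.3 * (-0.7660, -0.6428) = (-8.4978 + -3.2940, 11.3611 + -2.7640) = (-11.7918, 8.5971)
link 3: phi[3] = 130 + -5 + 95 + 70 = 290 deg
  cos(290 deg) = 0.3420, sin(290 deg) = -0.9397
  joint[4] = (-11.7918, 8.5971) + 10.4 * (0.3420, -0.9397) = (-11.7918 + 3.5570, 8.5971 + -9.7728) = (-8.2347, -1.1757)
End effector: (-8.2347, -1.1757)

Answer: -8.2347 -1.1757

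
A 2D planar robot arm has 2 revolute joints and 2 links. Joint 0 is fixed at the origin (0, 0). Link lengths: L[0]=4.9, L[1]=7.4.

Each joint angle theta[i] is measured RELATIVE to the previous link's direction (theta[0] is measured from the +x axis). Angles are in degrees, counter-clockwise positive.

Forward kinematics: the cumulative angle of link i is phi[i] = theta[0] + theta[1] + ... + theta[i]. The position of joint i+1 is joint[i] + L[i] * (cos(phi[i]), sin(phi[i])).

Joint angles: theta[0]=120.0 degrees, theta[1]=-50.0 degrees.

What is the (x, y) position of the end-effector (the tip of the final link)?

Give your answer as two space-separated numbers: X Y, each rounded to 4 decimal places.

joint[0] = (0.0000, 0.0000)  (base)
link 0: phi[0] = 120 = 120 deg
  cos(120 deg) = -0.5000, sin(120 deg) = 0.8660
  joint[1] = (0.0000, 0.0000) + 4.9 * (-0.5000, 0.8660) = (0.0000 + -2.4500, 0.0000 + 4.2435) = (-2.4500, 4.2435)
link 1: phi[1] = 120 + -50 = 70 deg
  cos(70 deg) = 0.3420, sin(70 deg) = 0.9397
  joint[2] = (-2.4500, 4.2435) + 7.4 * (0.3420, 0.9397) = (-2.4500 + 2.5309, 4.2435 + 6.9537) = (0.0809, 11.1972)
End effector: (0.0809, 11.1972)

Answer: 0.0809 11.1972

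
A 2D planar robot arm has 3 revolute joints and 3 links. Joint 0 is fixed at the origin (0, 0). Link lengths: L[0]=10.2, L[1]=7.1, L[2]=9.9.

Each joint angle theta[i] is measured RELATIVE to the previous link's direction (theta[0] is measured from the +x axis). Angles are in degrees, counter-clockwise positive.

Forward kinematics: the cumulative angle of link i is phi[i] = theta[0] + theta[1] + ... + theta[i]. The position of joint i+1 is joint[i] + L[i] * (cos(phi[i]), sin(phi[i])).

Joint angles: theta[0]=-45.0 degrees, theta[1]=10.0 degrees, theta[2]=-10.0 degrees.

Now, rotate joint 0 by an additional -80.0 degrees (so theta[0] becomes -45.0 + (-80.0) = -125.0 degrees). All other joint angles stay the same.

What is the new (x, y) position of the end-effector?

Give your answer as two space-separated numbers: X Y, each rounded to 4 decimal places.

Answer: -14.5295 -22.8997

Derivation:
joint[0] = (0.0000, 0.0000)  (base)
link 0: phi[0] = -125 = -125 deg
  cos(-125 deg) = -0.5736, sin(-125 deg) = -0.8192
  joint[1] = (0.0000, 0.0000) + 10.2 * (-0.5736, -0.8192) = (0.0000 + -5.8505, 0.0000 + -8.3554) = (-5.8505, -8.3554)
link 1: phi[1] = -125 + 10 = -115 deg
  cos(-115 deg) = -0.4226, sin(-115 deg) = -0.9063
  joint[2] = (-5.8505, -8.3554) + 7.1 * (-0.4226, -0.9063) = (-5.8505 + -3.0006, -8.3554 + -6.4348) = (-8.8511, -14.7901)
link 2: phi[2] = -125 + 10 + -10 = -125 deg
  cos(-125 deg) = -0.5736, sin(-125 deg) = -0.8192
  joint[3] = (-8.8511, -14.7901) + 9.9 * (-0.5736, -0.8192) = (-8.8511 + -5.6784, -14.7901 + -8.1096) = (-14.5295, -22.8997)
End effector: (-14.5295, -22.8997)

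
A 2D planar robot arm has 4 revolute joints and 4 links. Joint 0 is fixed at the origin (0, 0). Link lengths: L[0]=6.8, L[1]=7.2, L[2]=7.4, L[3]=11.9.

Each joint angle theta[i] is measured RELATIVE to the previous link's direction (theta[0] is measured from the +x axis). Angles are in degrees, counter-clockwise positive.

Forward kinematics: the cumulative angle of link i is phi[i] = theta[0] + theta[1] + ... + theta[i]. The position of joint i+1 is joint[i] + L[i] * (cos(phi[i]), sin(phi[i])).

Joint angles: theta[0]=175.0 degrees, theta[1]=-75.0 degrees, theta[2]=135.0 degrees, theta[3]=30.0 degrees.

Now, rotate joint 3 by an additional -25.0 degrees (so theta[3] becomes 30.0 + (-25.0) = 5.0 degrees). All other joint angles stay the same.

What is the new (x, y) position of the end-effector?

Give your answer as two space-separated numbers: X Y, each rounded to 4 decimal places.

Answer: -18.2189 -8.6842

Derivation:
joint[0] = (0.0000, 0.0000)  (base)
link 0: phi[0] = 175 = 175 deg
  cos(175 deg) = -0.9962, sin(175 deg) = 0.0872
  joint[1] = (0.0000, 0.0000) + 6.8 * (-0.9962, 0.0872) = (0.0000 + -6.7741, 0.0000 + 0.5927) = (-6.7741, 0.5927)
link 1: phi[1] = 175 + -75 = 100 deg
  cos(100 deg) = -0.1736, sin(100 deg) = 0.9848
  joint[2] = (-6.7741, 0.5927) + 7.2 * (-0.1736, 0.9848) = (-6.7741 + -1.2503, 0.5927 + 7.0906) = (-8.0244, 7.6833)
link 2: phi[2] = 175 + -75 + 135 = 235 deg
  cos(235 deg) = -0.5736, sin(235 deg) = -0.8192
  joint[3] = (-8.0244, 7.6833) + 7.4 * (-0.5736, -0.8192) = (-8.0244 + -4.2445, 7.6833 + -6.0617) = (-12.2689, 1.6215)
link 3: phi[3] = 175 + -75 + 135 + 5 = 240 deg
  cos(240 deg) = -0.5000, sin(240 deg) = -0.8660
  joint[4] = (-12.2689, 1.6215) + 11.9 * (-0.5000, -0.8660) = (-12.2689 + -5.9500, 1.6215 + -10.3057) = (-18.2189, -8.6842)
End effector: (-18.2189, -8.6842)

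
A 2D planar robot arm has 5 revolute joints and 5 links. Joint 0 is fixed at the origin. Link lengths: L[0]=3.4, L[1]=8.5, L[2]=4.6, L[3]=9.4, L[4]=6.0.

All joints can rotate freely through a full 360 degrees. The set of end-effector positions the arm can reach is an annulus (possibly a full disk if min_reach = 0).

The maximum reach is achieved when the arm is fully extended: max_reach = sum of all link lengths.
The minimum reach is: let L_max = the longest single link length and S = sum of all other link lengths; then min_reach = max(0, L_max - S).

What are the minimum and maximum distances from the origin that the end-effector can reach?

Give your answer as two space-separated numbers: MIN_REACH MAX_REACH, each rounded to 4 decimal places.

Answer: 0.0000 31.9000

Derivation:
Link lengths: [3.4, 8.5, 4.6, 9.4, 6.0]
max_reach = 3.4 + 8.5 + 4.6 + 9.4 + 6 = 31.9
L_max = max([3.4, 8.5, 4.6, 9.4, 6.0]) = 9.4
S (sum of others) = 31.9 - 9.4 = 22.5
min_reach = max(0, 9.4 - 22.5) = max(0, -13.1) = 0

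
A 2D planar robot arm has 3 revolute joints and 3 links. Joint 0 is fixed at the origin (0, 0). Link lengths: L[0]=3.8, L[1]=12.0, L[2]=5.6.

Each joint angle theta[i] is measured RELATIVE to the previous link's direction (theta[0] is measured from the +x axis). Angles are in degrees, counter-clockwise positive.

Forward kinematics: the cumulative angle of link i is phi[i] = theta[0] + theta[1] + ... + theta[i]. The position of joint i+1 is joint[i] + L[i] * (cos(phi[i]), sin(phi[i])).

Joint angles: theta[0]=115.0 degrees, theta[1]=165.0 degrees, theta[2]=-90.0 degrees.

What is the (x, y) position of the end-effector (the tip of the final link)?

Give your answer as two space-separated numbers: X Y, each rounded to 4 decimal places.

Answer: -5.0371 -9.3462

Derivation:
joint[0] = (0.0000, 0.0000)  (base)
link 0: phi[0] = 115 = 115 deg
  cos(115 deg) = -0.4226, sin(115 deg) = 0.9063
  joint[1] = (0.0000, 0.0000) + 3.8 * (-0.4226, 0.9063) = (0.0000 + -1.6059, 0.0000 + 3.4440) = (-1.6059, 3.4440)
link 1: phi[1] = 115 + 165 = 280 deg
  cos(280 deg) = 0.1736, sin(280 deg) = -0.9848
  joint[2] = (-1.6059, 3.4440) + 12 * (0.1736, -0.9848) = (-1.6059 + 2.0838, 3.4440 + -11.8177) = (0.4778, -8.3737)
link 2: phi[2] = 115 + 165 + -90 = 190 deg
  cos(190 deg) = -0.9848, sin(190 deg) = -0.1736
  joint[3] = (0.4778, -8.3737) + 5.6 * (-0.9848, -0.1736) = (0.4778 + -5.5149, -8.3737 + -0.9724) = (-5.0371, -9.3462)
End effector: (-5.0371, -9.3462)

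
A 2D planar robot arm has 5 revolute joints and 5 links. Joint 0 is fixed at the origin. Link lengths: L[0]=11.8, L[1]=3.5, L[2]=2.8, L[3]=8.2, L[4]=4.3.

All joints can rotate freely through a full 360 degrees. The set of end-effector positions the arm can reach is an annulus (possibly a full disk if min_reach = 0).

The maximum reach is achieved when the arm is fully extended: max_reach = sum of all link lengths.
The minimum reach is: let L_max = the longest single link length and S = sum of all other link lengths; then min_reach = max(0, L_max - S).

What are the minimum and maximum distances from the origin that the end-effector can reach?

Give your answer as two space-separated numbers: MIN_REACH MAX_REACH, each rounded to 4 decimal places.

Answer: 0.0000 30.6000

Derivation:
Link lengths: [11.8, 3.5, 2.8, 8.2, 4.3]
max_reach = 11.8 + 3.5 + 2.8 + 8.2 + 4.3 = 30.6
L_max = max([11.8, 3.5, 2.8, 8.2, 4.3]) = 11.8
S (sum of others) = 30.6 - 11.8 = 18.8
min_reach = max(0, 11.8 - 18.8) = max(0, -7) = 0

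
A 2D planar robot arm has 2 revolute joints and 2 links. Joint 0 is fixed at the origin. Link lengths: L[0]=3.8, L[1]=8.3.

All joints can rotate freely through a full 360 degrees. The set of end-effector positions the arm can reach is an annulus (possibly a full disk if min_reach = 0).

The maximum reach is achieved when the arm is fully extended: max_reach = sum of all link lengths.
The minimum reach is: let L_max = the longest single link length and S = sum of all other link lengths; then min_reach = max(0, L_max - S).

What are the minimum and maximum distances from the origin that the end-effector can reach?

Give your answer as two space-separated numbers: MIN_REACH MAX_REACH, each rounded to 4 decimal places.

Link lengths: [3.8, 8.3]
max_reach = 3.8 + 8.3 = 12.1
L_max = max([3.8, 8.3]) = 8.3
S (sum of others) = 12.1 - 8.3 = 3.8
min_reach = max(0, 8.3 - 3.8) = max(0, 4.5) = 4.5

Answer: 4.5000 12.1000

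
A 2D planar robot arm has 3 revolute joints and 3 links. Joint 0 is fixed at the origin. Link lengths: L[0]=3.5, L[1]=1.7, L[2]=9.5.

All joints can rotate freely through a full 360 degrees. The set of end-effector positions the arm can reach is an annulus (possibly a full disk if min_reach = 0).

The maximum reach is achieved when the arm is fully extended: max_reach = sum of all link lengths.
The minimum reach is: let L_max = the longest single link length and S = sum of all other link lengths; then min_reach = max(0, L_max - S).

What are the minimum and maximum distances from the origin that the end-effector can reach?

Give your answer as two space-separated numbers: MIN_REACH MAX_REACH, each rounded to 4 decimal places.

Answer: 4.3000 14.7000

Derivation:
Link lengths: [3.5, 1.7, 9.5]
max_reach = 3.5 + 1.7 + 9.5 = 14.7
L_max = max([3.5, 1.7, 9.5]) = 9.5
S (sum of others) = 14.7 - 9.5 = 5.2
min_reach = max(0, 9.5 - 5.2) = max(0, 4.3) = 4.3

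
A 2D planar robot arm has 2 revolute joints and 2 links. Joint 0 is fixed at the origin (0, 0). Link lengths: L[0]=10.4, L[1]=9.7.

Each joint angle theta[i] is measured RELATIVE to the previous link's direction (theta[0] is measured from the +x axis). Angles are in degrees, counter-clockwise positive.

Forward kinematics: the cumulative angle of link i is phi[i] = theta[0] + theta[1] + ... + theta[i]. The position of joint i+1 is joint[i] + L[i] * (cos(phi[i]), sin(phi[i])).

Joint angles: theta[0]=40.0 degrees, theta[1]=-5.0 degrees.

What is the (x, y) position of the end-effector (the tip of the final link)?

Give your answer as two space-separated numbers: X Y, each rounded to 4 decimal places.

Answer: 15.9126 12.2487

Derivation:
joint[0] = (0.0000, 0.0000)  (base)
link 0: phi[0] = 40 = 40 deg
  cos(40 deg) = 0.7660, sin(40 deg) = 0.6428
  joint[1] = (0.0000, 0.0000) + 10.4 * (0.7660, 0.6428) = (0.0000 + 7.9669, 0.0000 + 6.6850) = (7.9669, 6.6850)
link 1: phi[1] = 40 + -5 = 35 deg
  cos(35 deg) = 0.8192, sin(35 deg) = 0.5736
  joint[2] = (7.9669, 6.6850) + 9.7 * (0.8192, 0.5736) = (7.9669 + 7.9458, 6.6850 + 5.5637) = (15.9126, 12.2487)
End effector: (15.9126, 12.2487)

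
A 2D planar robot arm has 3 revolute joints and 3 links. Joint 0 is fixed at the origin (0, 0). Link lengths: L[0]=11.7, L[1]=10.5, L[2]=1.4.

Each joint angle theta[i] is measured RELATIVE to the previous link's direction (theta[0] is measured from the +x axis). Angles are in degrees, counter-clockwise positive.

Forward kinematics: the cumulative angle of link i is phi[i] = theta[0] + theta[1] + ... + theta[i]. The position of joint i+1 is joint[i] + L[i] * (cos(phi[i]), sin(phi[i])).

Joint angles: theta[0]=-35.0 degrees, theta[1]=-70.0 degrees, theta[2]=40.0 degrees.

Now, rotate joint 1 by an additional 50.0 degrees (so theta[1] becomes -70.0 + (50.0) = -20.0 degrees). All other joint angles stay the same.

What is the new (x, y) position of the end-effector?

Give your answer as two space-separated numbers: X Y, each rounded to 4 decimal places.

Answer: 16.9589 -15.6743

Derivation:
joint[0] = (0.0000, 0.0000)  (base)
link 0: phi[0] = -35 = -35 deg
  cos(-35 deg) = 0.8192, sin(-35 deg) = -0.5736
  joint[1] = (0.0000, 0.0000) + 11.7 * (0.8192, -0.5736) = (0.0000 + 9.5841, 0.0000 + -6.7108) = (9.5841, -6.7108)
link 1: phi[1] = -35 + -20 = -55 deg
  cos(-55 deg) = 0.5736, sin(-55 deg) = -0.8192
  joint[2] = (9.5841, -6.7108) + 10.5 * (0.5736, -0.8192) = (9.5841 + 6.0226, -6.7108 + -8.6011) = (15.6066, -15.3119)
link 2: phi[2] = -35 + -20 + 40 = -15 deg
  cos(-15 deg) = 0.9659, sin(-15 deg) = -0.2588
  joint[3] = (15.6066, -15.3119) + 1.4 * (0.9659, -0.2588) = (15.6066 + 1.3523, -15.3119 + -0.3623) = (16.9589, -15.6743)
End effector: (16.9589, -15.6743)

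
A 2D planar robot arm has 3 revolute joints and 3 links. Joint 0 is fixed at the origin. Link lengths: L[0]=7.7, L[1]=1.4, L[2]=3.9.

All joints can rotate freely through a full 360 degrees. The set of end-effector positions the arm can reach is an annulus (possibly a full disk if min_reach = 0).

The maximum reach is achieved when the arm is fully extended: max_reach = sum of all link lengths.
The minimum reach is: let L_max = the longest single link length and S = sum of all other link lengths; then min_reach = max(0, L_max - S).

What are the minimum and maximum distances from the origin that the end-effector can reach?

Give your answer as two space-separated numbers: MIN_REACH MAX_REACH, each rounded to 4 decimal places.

Answer: 2.4000 13.0000

Derivation:
Link lengths: [7.7, 1.4, 3.9]
max_reach = 7.7 + 1.4 + 3.9 = 13
L_max = max([7.7, 1.4, 3.9]) = 7.7
S (sum of others) = 13 - 7.7 = 5.3
min_reach = max(0, 7.7 - 5.3) = max(0, 2.4) = 2.4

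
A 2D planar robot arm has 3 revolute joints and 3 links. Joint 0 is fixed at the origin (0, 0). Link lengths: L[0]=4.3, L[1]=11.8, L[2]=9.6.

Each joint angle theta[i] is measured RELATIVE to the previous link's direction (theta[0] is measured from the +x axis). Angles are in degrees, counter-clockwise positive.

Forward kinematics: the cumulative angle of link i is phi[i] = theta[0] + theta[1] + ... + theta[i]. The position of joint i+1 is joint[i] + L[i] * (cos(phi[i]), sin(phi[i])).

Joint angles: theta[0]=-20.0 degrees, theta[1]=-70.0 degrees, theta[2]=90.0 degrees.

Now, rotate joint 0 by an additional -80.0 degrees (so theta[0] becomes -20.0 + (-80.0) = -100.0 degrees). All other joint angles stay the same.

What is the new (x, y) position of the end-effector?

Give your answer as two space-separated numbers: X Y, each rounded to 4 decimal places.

joint[0] = (0.0000, 0.0000)  (base)
link 0: phi[0] = -100 = -100 deg
  cos(-100 deg) = -0.1736, sin(-100 deg) = -0.9848
  joint[1] = (0.0000, 0.0000) + 4.3 * (-0.1736, -0.9848) = (0.0000 + -0.7467, 0.0000 + -4.2347) = (-0.7467, -4.2347)
link 1: phi[1] = -100 + -70 = -170 deg
  cos(-170 deg) = -0.9848, sin(-170 deg) = -0.1736
  joint[2] = (-0.7467, -4.2347) + 11.8 * (-0.9848, -0.1736) = (-0.7467 + -11.6207, -4.2347 + -2.0490) = (-12.3674, -6.2837)
link 2: phi[2] = -100 + -70 + 90 = -80 deg
  cos(-80 deg) = 0.1736, sin(-80 deg) = -0.9848
  joint[3] = (-12.3674, -6.2837) + 9.6 * (0.1736, -0.9848) = (-12.3674 + 1.6670, -6.2837 + -9.4542) = (-10.7004, -15.7379)
End effector: (-10.7004, -15.7379)

Answer: -10.7004 -15.7379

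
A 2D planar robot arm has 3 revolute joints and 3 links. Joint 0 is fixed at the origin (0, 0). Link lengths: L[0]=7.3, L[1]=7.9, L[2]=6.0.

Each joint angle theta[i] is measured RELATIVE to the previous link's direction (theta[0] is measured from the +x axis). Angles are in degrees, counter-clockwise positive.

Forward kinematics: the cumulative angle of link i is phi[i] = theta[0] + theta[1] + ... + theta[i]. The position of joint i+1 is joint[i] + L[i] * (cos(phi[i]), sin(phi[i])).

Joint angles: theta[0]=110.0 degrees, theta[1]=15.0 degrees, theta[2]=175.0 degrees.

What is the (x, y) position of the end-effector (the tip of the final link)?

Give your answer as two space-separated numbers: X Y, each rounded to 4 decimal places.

joint[0] = (0.0000, 0.0000)  (base)
link 0: phi[0] = 110 = 110 deg
  cos(110 deg) = -0.3420, sin(110 deg) = 0.9397
  joint[1] = (0.0000, 0.0000) + 7.3 * (-0.3420, 0.9397) = (0.0000 + -2.4967, 0.0000 + 6.8598) = (-2.4967, 6.8598)
link 1: phi[1] = 110 + 15 = 125 deg
  cos(125 deg) = -0.5736, sin(125 deg) = 0.8192
  joint[2] = (-2.4967, 6.8598) + 7.9 * (-0.5736, 0.8192) = (-2.4967 + -4.5313, 6.8598 + 6.4713) = (-7.0280, 13.3311)
link 2: phi[2] = 110 + 15 + 175 = 300 deg
  cos(300 deg) = 0.5000, sin(300 deg) = -0.8660
  joint[3] = (-7.0280, 13.3311) + 6 * (0.5000, -0.8660) = (-7.0280 + 3.0000, 13.3311 + -5.1962) = (-4.0280, 8.1349)
End effector: (-4.0280, 8.1349)

Answer: -4.0280 8.1349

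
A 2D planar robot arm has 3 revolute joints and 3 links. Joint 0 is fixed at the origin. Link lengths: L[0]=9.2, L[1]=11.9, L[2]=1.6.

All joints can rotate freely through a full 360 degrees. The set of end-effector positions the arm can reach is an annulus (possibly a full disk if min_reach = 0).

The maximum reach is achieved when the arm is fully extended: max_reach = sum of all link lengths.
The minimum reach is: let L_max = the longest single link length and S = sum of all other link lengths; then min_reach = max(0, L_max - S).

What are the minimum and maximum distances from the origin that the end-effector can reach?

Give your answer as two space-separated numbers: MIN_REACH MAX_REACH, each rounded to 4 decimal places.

Link lengths: [9.2, 11.9, 1.6]
max_reach = 9.2 + 11.9 + 1.6 = 22.7
L_max = max([9.2, 11.9, 1.6]) = 11.9
S (sum of others) = 22.7 - 11.9 = 10.8
min_reach = max(0, 11.9 - 10.8) = max(0, 1.1) = 1.1

Answer: 1.1000 22.7000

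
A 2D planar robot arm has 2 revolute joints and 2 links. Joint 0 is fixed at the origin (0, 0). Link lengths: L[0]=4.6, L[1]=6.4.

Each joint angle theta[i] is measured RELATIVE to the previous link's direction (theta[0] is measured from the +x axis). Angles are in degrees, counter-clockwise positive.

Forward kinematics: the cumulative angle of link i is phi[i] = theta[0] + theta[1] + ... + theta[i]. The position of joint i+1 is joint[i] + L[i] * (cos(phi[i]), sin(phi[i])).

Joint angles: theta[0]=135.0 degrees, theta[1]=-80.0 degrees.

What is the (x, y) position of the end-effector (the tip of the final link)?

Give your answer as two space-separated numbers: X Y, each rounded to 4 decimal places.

Answer: 0.4182 8.4953

Derivation:
joint[0] = (0.0000, 0.0000)  (base)
link 0: phi[0] = 135 = 135 deg
  cos(135 deg) = -0.7071, sin(135 deg) = 0.7071
  joint[1] = (0.0000, 0.0000) + 4.6 * (-0.7071, 0.7071) = (0.0000 + -3.2527, 0.0000 + 3.2527) = (-3.2527, 3.2527)
link 1: phi[1] = 135 + -80 = 55 deg
  cos(55 deg) = 0.5736, sin(55 deg) = 0.8192
  joint[2] = (-3.2527, 3.2527) + 6.4 * (0.5736, 0.8192) = (-3.2527 + 3.6709, 3.2527 + 5.2426) = (0.4182, 8.4953)
End effector: (0.4182, 8.4953)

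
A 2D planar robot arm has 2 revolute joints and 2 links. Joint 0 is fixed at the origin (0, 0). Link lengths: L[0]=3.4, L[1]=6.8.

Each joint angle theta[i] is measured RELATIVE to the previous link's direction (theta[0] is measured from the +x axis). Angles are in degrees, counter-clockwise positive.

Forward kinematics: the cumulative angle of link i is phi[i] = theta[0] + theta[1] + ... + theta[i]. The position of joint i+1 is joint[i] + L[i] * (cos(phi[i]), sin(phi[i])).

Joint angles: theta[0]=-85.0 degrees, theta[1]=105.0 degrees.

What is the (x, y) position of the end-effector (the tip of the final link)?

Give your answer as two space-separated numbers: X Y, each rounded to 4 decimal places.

joint[0] = (0.0000, 0.0000)  (base)
link 0: phi[0] = -85 = -85 deg
  cos(-85 deg) = 0.0872, sin(-85 deg) = -0.9962
  joint[1] = (0.0000, 0.0000) + 3.4 * (0.0872, -0.9962) = (0.0000 + 0.2963, 0.0000 + -3.3871) = (0.2963, -3.3871)
link 1: phi[1] = -85 + 105 = 20 deg
  cos(20 deg) = 0.9397, sin(20 deg) = 0.3420
  joint[2] = (0.2963, -3.3871) + 6.8 * (0.9397, 0.3420) = (0.2963 + 6.3899, -3.3871 + 2.3257) = (6.6862, -1.0613)
End effector: (6.6862, -1.0613)

Answer: 6.6862 -1.0613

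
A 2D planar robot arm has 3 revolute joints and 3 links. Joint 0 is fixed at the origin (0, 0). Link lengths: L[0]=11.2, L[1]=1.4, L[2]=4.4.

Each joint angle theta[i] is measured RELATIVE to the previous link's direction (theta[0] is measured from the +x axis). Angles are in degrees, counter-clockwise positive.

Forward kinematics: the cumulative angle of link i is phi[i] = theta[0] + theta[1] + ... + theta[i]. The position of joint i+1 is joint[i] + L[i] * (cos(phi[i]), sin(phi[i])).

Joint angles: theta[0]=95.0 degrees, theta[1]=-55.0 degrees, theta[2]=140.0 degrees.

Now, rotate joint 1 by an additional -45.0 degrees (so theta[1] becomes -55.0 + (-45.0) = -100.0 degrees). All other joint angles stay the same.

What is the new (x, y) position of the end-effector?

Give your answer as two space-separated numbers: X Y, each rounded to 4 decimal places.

joint[0] = (0.0000, 0.0000)  (base)
link 0: phi[0] = 95 = 95 deg
  cos(95 deg) = -0.0872, sin(95 deg) = 0.9962
  joint[1] = (0.0000, 0.0000) + 11.2 * (-0.0872, 0.9962) = (0.0000 + -0.9761, 0.0000 + 11.1574) = (-0.9761, 11.1574)
link 1: phi[1] = 95 + -100 = -5 deg
  cos(-5 deg) = 0.9962, sin(-5 deg) = -0.0872
  joint[2] = (-0.9761, 11.1574) + 1.4 * (0.9962, -0.0872) = (-0.9761 + 1.3947, 11.1574 + -0.1220) = (0.4185, 11.0354)
link 2: phi[2] = 95 + -100 + 140 = 135 deg
  cos(135 deg) = -0.7071, sin(135 deg) = 0.7071
  joint[3] = (0.4185, 11.0354) + 4.4 * (-0.7071, 0.7071) = (0.4185 + -3.1113, 11.0354 + 3.1113) = (-2.6927, 14.1466)
End effector: (-2.6927, 14.1466)

Answer: -2.6927 14.1466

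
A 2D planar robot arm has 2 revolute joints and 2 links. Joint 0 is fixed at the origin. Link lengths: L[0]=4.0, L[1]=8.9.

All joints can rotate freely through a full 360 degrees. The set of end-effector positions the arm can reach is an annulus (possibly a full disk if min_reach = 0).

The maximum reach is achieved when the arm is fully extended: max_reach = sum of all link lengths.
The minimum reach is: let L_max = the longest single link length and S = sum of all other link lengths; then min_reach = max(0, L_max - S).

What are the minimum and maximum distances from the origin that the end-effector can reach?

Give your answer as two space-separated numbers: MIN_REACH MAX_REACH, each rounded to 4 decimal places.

Link lengths: [4.0, 8.9]
max_reach = 4 + 8.9 = 12.9
L_max = max([4.0, 8.9]) = 8.9
S (sum of others) = 12.9 - 8.9 = 4
min_reach = max(0, 8.9 - 4) = max(0, 4.9) = 4.9

Answer: 4.9000 12.9000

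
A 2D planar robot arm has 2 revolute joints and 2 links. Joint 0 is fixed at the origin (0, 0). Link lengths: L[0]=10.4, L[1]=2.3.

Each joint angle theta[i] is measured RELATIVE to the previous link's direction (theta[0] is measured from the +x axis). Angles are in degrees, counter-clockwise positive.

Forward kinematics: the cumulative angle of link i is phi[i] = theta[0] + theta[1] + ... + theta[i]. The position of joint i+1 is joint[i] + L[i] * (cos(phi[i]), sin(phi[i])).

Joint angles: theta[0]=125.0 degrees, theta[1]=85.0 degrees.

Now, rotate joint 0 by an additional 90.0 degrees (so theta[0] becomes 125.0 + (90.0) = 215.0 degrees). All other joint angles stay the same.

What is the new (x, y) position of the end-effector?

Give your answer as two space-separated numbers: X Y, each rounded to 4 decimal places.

joint[0] = (0.0000, 0.0000)  (base)
link 0: phi[0] = 215 = 215 deg
  cos(215 deg) = -0.8192, sin(215 deg) = -0.5736
  joint[1] = (0.0000, 0.0000) + 10.4 * (-0.8192, -0.5736) = (0.0000 + -8.5192, 0.0000 + -5.9652) = (-8.5192, -5.9652)
link 1: phi[1] = 215 + 85 = 300 deg
  cos(300 deg) = 0.5000, sin(300 deg) = -0.8660
  joint[2] = (-8.5192, -5.9652) + 2.3 * (0.5000, -0.8660) = (-8.5192 + 1.1500, -5.9652 + -1.9919) = (-7.3692, -7.9571)
End effector: (-7.3692, -7.9571)

Answer: -7.3692 -7.9571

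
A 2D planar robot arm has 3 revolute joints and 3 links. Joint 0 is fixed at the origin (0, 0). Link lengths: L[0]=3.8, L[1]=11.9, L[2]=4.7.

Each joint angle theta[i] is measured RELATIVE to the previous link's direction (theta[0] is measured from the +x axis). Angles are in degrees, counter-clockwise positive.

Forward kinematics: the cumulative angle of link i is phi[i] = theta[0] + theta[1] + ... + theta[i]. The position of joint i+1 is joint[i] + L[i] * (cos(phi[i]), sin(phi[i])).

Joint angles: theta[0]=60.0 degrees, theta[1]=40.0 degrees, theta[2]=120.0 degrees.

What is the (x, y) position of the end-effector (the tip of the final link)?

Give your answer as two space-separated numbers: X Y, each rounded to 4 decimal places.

joint[0] = (0.0000, 0.0000)  (base)
link 0: phi[0] = 60 = 60 deg
  cos(60 deg) = 0.5000, sin(60 deg) = 0.8660
  joint[1] = (0.0000, 0.0000) + 3.8 * (0.5000, 0.8660) = (0.0000 + 1.9000, 0.0000 + 3.2909) = (1.9000, 3.2909)
link 1: phi[1] = 60 + 40 = 100 deg
  cos(100 deg) = -0.1736, sin(100 deg) = 0.9848
  joint[2] = (1.9000, 3.2909) + 11.9 * (-0.1736, 0.9848) = (1.9000 + -2.0664, 3.2909 + 11.7192) = (-0.1664, 15.0101)
link 2: phi[2] = 60 + 40 + 120 = 220 deg
  cos(220 deg) = -0.7660, sin(220 deg) = -0.6428
  joint[3] = (-0.1664, 15.0101) + 4.7 * (-0.7660, -0.6428) = (-0.1664 + -3.6004, 15.0101 + -3.0211) = (-3.7668, 11.9890)
End effector: (-3.7668, 11.9890)

Answer: -3.7668 11.9890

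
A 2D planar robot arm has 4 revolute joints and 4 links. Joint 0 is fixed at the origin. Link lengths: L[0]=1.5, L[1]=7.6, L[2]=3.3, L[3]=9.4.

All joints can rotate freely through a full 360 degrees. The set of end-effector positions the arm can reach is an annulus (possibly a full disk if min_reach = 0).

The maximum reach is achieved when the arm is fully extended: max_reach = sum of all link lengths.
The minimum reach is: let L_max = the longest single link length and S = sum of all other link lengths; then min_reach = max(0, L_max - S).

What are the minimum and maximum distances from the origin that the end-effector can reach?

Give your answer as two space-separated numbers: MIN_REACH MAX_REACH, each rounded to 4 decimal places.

Link lengths: [1.5, 7.6, 3.3, 9.4]
max_reach = 1.5 + 7.6 + 3.3 + 9.4 = 21.8
L_max = max([1.5, 7.6, 3.3, 9.4]) = 9.4
S (sum of others) = 21.8 - 9.4 = 12.4
min_reach = max(0, 9.4 - 12.4) = max(0, -3) = 0

Answer: 0.0000 21.8000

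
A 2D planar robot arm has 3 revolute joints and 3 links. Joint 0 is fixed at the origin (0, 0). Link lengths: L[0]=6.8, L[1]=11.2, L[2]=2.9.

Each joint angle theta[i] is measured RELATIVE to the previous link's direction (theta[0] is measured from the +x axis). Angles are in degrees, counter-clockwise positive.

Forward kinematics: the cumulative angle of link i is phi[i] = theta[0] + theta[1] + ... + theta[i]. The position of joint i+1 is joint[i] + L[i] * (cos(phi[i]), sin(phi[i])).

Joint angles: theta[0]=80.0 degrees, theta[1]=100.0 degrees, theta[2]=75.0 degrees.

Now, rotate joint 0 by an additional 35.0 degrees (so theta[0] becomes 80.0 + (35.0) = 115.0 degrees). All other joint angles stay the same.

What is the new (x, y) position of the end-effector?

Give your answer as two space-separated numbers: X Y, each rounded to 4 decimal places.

joint[0] = (0.0000, 0.0000)  (base)
link 0: phi[0] = 115 = 115 deg
  cos(115 deg) = -0.4226, sin(115 deg) = 0.9063
  joint[1] = (0.0000, 0.0000) + 6.8 * (-0.4226, 0.9063) = (0.0000 + -2.8738, 0.0000 + 6.1629) = (-2.8738, 6.1629)
link 1: phi[1] = 115 + 100 = 215 deg
  cos(215 deg) = -0.8192, sin(215 deg) = -0.5736
  joint[2] = (-2.8738, 6.1629) + 11.2 * (-0.8192, -0.5736) = (-2.8738 + -9.1745, 6.1629 + -6.4241) = (-12.0483, -0.2612)
link 2: phi[2] = 115 + 100 + 75 = 290 deg
  cos(290 deg) = 0.3420, sin(290 deg) = -0.9397
  joint[3] = (-12.0483, -0.2612) + 2.9 * (0.3420, -0.9397) = (-12.0483 + 0.9919, -0.2612 + -2.7251) = (-11.0564, -2.9863)
End effector: (-11.0564, -2.9863)

Answer: -11.0564 -2.9863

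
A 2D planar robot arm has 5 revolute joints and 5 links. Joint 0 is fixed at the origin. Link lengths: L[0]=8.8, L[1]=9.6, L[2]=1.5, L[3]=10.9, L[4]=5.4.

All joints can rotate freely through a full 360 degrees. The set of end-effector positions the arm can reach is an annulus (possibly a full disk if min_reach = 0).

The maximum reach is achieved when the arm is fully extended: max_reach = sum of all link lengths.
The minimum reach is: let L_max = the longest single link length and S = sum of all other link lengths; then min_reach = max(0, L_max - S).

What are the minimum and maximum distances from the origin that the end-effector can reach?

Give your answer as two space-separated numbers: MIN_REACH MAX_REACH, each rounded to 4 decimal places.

Answer: 0.0000 36.2000

Derivation:
Link lengths: [8.8, 9.6, 1.5, 10.9, 5.4]
max_reach = 8.8 + 9.6 + 1.5 + 10.9 + 5.4 = 36.2
L_max = max([8.8, 9.6, 1.5, 10.9, 5.4]) = 10.9
S (sum of others) = 36.2 - 10.9 = 25.3
min_reach = max(0, 10.9 - 25.3) = max(0, -14.4) = 0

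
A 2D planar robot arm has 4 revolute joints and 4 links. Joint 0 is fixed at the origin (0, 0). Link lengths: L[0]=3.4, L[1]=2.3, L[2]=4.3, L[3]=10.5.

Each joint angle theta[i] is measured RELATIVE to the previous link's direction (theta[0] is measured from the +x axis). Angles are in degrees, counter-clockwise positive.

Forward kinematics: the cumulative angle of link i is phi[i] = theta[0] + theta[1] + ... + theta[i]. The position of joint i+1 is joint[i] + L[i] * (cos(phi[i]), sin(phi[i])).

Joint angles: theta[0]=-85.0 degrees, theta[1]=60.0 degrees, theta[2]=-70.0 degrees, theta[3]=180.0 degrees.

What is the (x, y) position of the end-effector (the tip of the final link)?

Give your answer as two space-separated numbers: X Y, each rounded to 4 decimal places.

Answer: 2.9212 1.8173

Derivation:
joint[0] = (0.0000, 0.0000)  (base)
link 0: phi[0] = -85 = -85 deg
  cos(-85 deg) = 0.0872, sin(-85 deg) = -0.9962
  joint[1] = (0.0000, 0.0000) + 3.4 * (0.0872, -0.9962) = (0.0000 + 0.2963, 0.0000 + -3.3871) = (0.2963, -3.3871)
link 1: phi[1] = -85 + 60 = -25 deg
  cos(-25 deg) = 0.9063, sin(-25 deg) = -0.4226
  joint[2] = (0.2963, -3.3871) + 2.3 * (0.9063, -0.4226) = (0.2963 + 2.0845, -3.3871 + -0.9720) = (2.3808, -4.3591)
link 2: phi[2] = -85 + 60 + -70 = -95 deg
  cos(-95 deg) = -0.0872, sin(-95 deg) = -0.9962
  joint[3] = (2.3808, -4.3591) + 4.3 * (-0.0872, -0.9962) = (2.3808 + -0.3748, -4.3591 + -4.2836) = (2.0061, -8.6427)
link 3: phi[3] = -85 + 60 + -70 + 180 = 85 deg
  cos(85 deg) = 0.0872, sin(85 deg) = 0.9962
  joint[4] = (2.0061, -8.6427) + 10.5 * (0.0872, 0.9962) = (2.0061 + 0.9151, -8.6427 + 10.4600) = (2.9212, 1.8173)
End effector: (2.9212, 1.8173)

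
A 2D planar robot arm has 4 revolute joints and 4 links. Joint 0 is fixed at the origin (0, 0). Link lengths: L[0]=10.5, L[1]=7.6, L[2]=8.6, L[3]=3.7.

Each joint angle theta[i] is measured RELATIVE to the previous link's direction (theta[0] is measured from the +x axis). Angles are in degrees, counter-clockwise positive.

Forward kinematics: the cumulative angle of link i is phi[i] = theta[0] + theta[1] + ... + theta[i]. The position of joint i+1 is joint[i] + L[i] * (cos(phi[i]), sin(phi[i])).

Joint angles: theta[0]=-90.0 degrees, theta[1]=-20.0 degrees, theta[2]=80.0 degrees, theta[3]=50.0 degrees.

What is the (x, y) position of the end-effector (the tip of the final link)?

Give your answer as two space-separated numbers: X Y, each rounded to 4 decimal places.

Answer: 8.3253 -20.6762

Derivation:
joint[0] = (0.0000, 0.0000)  (base)
link 0: phi[0] = -90 = -90 deg
  cos(-90 deg) = 0.0000, sin(-90 deg) = -1.0000
  joint[1] = (0.0000, 0.0000) + 10.5 * (0.0000, -1.0000) = (0.0000 + 0.0000, 0.0000 + -10.5000) = (0.0000, -10.5000)
link 1: phi[1] = -90 + -20 = -110 deg
  cos(-110 deg) = -0.3420, sin(-110 deg) = -0.9397
  joint[2] = (0.0000, -10.5000) + 7.6 * (-0.3420, -0.9397) = (0.0000 + -2.5994, -10.5000 + -7.1417) = (-2.5994, -17.6417)
link 2: phi[2] = -90 + -20 + 80 = -30 deg
  cos(-30 deg) = 0.8660, sin(-30 deg) = -0.5000
  joint[3] = (-2.5994, -17.6417) + 8.6 * (0.8660, -0.5000) = (-2.5994 + 7.4478, -17.6417 + -4.3000) = (4.8485, -21.9417)
link 3: phi[3] = -90 + -20 + 80 + 50 = 20 deg
  cos(20 deg) = 0.9397, sin(20 deg) = 0.3420
  joint[4] = (4.8485, -21.9417) + 3.7 * (0.9397, 0.3420) = (4.8485 + 3.4769, -21.9417 + 1.2655) = (8.3253, -20.6762)
End effector: (8.3253, -20.6762)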